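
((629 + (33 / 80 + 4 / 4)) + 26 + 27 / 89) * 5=4675817 / 1424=3283.58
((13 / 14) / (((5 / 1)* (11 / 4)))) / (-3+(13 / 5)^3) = 325 / 70147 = 0.00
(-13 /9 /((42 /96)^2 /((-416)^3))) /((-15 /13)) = -3114631430144 /6615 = -470843753.61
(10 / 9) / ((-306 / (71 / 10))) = -71 / 2754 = -0.03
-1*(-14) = 14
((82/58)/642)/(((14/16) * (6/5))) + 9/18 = 196309/390978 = 0.50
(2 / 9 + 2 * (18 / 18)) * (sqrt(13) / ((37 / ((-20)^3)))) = -160000 * sqrt(13) / 333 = -1732.40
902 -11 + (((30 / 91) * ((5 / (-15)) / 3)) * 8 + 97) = 269644 / 273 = 987.71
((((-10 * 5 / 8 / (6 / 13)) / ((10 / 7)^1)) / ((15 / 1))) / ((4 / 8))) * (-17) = 1547 / 72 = 21.49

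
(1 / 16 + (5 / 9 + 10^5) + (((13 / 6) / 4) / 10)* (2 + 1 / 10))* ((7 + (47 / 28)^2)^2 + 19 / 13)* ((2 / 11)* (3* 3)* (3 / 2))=1688803997631035667 / 70316646400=24017129.43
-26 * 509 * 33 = -436722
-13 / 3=-4.33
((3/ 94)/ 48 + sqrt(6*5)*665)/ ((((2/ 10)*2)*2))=5/ 6016 + 3325*sqrt(30)/ 4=4552.94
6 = 6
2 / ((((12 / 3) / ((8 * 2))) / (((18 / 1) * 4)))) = 576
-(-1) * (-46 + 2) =-44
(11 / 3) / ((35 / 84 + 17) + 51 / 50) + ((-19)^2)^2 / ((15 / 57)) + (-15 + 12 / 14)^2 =495420.02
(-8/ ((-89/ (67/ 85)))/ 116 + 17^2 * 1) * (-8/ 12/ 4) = -21134133/ 438770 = -48.17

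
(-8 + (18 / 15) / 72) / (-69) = 479 / 4140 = 0.12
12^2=144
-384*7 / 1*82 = -220416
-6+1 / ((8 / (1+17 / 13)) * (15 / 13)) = -23 / 4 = -5.75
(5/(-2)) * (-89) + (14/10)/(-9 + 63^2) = 4405507/19800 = 222.50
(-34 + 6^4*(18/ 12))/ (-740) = -191/ 74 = -2.58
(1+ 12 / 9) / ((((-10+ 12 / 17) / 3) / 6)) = -357 / 79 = -4.52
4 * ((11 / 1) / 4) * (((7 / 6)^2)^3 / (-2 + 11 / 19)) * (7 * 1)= -172120487 / 1259712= -136.63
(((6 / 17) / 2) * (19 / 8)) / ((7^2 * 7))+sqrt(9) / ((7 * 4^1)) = 5055 / 46648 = 0.11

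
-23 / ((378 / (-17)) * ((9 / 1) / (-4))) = -782 / 1701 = -0.46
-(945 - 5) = -940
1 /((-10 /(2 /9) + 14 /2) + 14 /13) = -13 /480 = -0.03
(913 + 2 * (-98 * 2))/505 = 521/505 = 1.03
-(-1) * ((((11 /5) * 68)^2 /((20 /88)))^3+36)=1864994818946017681972 /1953125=954877347300361.05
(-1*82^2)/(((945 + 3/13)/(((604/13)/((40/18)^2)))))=-6853437/102400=-66.93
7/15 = 0.47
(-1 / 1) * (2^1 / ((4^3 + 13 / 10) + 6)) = -20 / 713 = -0.03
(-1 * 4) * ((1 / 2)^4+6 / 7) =-103 / 28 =-3.68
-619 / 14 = -44.21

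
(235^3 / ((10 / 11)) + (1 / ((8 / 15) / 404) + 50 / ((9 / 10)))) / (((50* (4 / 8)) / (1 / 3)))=25697656 / 135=190353.01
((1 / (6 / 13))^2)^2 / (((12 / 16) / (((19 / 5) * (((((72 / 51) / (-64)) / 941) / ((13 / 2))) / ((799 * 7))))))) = -41743 / 579773512080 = -0.00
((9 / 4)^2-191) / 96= -2975 / 1536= -1.94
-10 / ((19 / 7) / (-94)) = 6580 / 19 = 346.32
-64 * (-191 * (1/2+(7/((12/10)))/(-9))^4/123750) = 1564672/32882911875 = 0.00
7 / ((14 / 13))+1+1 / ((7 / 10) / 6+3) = 2925 / 374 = 7.82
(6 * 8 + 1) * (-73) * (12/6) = -7154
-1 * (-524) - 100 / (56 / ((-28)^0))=7311 / 14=522.21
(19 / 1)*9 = 171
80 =80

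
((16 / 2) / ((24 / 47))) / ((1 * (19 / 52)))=2444 / 57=42.88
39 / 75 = 13 / 25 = 0.52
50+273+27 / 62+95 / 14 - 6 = 70356 / 217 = 324.22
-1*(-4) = 4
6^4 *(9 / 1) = 11664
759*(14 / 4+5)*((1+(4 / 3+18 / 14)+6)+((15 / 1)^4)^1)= 4573369427 / 14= 326669244.79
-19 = -19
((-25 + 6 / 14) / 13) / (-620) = 43 / 14105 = 0.00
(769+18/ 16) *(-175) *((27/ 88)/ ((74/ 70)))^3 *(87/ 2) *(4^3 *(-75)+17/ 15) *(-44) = -30263707046.33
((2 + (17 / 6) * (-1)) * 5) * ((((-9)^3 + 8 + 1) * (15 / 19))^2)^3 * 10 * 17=-1124035978752000000000000000 / 47045881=-23892335627682261917.89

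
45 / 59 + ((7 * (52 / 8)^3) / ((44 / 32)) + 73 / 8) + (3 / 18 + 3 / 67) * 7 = 1409.46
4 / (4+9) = 4 / 13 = 0.31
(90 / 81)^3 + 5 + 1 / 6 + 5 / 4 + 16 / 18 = 25303 / 2916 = 8.68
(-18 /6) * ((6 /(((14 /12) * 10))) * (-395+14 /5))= 105894 /175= 605.11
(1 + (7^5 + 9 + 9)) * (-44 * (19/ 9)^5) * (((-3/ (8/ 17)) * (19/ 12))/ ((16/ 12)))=74014038411511/ 314928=235018919.92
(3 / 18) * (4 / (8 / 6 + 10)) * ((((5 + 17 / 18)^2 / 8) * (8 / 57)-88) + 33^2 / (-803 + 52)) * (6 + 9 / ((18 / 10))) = -13552293007 / 235780956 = -57.48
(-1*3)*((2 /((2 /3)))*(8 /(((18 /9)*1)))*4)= -144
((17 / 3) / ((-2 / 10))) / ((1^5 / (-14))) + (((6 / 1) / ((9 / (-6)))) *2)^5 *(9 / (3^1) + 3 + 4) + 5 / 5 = -981847 / 3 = -327282.33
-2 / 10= -1 / 5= -0.20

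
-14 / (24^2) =-0.02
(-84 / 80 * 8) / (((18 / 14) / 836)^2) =-479442656 / 135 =-3551427.08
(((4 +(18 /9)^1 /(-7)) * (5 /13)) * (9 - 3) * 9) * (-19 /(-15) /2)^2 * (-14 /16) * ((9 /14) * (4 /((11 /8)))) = -19494 /385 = -50.63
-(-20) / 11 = 20 / 11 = 1.82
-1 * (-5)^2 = -25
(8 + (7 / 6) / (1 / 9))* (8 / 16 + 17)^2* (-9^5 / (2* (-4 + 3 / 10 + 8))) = -13381979625 / 344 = -38901103.56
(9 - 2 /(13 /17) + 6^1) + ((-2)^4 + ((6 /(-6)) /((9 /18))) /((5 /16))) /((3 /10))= 577 /13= 44.38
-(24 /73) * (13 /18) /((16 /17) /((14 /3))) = -1547 /1314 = -1.18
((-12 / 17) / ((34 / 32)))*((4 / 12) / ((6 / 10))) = -320 / 867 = -0.37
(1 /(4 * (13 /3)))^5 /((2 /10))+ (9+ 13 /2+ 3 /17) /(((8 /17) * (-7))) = -12665538311 /2661428224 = -4.76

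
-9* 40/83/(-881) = 360/73123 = 0.00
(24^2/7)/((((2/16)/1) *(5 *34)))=2304/595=3.87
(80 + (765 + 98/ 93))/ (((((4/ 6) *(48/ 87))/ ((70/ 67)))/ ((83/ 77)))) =86086355/ 33232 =2590.47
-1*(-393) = 393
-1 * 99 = -99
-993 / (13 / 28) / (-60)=2317 / 65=35.65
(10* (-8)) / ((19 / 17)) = -1360 / 19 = -71.58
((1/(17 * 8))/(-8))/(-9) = 1/9792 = 0.00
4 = 4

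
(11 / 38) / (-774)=-11 / 29412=-0.00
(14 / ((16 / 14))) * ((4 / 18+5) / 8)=2303 / 288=8.00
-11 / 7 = -1.57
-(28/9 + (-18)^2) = -327.11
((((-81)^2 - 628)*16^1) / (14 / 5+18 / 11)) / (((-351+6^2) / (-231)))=2871572 / 183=15691.65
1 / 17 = 0.06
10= 10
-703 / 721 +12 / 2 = 3623 / 721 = 5.02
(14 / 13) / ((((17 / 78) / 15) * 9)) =8.24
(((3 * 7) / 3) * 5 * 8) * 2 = 560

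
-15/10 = -3/2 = -1.50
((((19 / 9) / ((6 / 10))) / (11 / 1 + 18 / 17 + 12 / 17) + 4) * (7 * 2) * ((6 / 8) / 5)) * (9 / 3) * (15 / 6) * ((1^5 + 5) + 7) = 325663 / 372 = 875.44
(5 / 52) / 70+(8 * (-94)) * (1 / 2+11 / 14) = -100553 / 104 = -966.86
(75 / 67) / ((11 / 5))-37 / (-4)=28769 / 2948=9.76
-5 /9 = -0.56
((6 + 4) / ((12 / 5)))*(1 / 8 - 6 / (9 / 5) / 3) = -1775 / 432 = -4.11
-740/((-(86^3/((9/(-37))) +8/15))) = -8325/29417584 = -0.00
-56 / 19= -2.95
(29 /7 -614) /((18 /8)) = -5692 /21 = -271.05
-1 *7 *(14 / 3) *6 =-196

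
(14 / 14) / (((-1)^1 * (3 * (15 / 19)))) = -19 / 45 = -0.42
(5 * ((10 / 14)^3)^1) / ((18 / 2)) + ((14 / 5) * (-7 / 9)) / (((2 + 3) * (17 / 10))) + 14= 406603 / 29155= 13.95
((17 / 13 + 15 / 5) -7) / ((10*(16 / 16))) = -7 / 26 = -0.27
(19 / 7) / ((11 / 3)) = 57 / 77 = 0.74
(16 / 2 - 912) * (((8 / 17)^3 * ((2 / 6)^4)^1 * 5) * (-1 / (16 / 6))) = 289280 / 132651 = 2.18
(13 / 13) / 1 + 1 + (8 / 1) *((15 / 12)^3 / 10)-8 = -71 / 16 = -4.44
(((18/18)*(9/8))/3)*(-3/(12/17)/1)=-51/32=-1.59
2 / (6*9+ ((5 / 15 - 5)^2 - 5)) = 18 / 637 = 0.03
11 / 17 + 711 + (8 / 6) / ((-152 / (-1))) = 1379189 / 1938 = 711.66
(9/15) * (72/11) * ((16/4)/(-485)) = -864/26675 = -0.03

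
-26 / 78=-1 / 3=-0.33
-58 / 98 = -29 / 49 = -0.59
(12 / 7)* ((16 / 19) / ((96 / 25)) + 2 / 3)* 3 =606 / 133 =4.56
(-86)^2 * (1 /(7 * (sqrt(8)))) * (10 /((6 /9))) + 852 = 852 + 27735 * sqrt(2) /7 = 6455.32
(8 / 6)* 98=392 / 3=130.67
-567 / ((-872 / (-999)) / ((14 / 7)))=-566433 / 436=-1299.16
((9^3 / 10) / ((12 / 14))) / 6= 567 / 40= 14.18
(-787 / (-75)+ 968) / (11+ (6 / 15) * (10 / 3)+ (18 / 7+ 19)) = 513709 / 17800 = 28.86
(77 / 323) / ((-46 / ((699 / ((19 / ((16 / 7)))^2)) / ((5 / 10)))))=-1968384 / 18773083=-0.10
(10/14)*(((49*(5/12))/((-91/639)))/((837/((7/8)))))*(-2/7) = 1775/58032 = 0.03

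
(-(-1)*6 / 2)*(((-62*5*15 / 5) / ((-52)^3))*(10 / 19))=6975 / 667888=0.01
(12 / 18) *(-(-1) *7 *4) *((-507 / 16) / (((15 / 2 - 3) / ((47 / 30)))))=-205.93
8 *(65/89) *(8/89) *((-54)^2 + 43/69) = 837187520/546549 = 1531.77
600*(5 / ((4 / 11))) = 8250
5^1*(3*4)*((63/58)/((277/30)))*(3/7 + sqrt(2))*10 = 243000/8033 + 567000*sqrt(2)/8033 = 130.07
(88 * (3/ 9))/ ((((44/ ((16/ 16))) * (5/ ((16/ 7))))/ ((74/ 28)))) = 592/ 735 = 0.81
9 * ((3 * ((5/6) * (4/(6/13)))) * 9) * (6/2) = 5265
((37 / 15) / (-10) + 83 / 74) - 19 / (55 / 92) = -943432 / 30525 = -30.91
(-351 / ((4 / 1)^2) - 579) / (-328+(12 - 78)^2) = -9615 / 64448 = -0.15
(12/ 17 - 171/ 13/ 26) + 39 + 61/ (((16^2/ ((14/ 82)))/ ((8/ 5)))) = 740023811/ 18846880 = 39.27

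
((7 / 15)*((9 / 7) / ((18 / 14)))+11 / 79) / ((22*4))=0.01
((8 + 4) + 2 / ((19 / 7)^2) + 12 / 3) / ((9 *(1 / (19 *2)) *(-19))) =-3916 / 1083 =-3.62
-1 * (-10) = 10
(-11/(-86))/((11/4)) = 2/43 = 0.05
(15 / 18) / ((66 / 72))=10 / 11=0.91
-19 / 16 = -1.19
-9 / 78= -3 / 26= -0.12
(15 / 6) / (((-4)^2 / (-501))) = -2505 / 32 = -78.28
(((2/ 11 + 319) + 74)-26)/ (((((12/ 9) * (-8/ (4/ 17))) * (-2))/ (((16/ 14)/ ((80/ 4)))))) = 0.23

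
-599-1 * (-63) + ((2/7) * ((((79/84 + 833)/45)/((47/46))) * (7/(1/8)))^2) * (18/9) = 165985168037656/281813175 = 588990.09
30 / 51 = 10 / 17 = 0.59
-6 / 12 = -1 / 2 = -0.50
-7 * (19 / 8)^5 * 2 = -17332693 / 16384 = -1057.90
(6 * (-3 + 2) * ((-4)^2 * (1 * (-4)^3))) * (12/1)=73728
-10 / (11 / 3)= -30 / 11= -2.73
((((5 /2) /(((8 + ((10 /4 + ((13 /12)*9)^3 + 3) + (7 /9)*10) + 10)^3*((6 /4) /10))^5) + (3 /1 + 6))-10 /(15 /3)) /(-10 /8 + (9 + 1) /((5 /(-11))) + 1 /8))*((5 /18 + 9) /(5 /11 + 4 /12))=-3451355173196515986849226972741252407295902607607267254455678872407178286739643808374018474 /968252880263351071044294758858703480777654362015074682629799038177621161860886822948035745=-3.56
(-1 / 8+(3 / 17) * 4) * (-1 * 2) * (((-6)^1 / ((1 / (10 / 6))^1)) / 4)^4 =-49375 / 1088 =-45.38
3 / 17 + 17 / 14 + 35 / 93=39113 / 22134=1.77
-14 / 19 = -0.74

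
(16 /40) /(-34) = -1 /85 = -0.01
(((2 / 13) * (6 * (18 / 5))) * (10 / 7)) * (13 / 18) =3.43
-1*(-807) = 807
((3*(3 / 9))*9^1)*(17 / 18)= 17 / 2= 8.50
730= 730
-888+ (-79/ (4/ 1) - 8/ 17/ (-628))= -9691131/ 10676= -907.75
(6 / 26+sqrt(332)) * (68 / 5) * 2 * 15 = 1224 / 13+816 * sqrt(83) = 7528.27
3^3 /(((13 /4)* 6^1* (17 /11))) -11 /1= -2233 /221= -10.10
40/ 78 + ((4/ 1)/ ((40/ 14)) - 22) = -3917/ 195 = -20.09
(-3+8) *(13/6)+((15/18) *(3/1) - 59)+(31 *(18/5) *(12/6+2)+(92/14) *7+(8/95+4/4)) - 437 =3083/285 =10.82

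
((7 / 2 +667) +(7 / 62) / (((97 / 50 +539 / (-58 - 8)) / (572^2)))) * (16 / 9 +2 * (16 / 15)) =-4469166328 / 217155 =-20580.54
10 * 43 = 430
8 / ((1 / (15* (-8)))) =-960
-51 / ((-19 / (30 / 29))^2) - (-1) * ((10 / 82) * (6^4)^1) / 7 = 22.43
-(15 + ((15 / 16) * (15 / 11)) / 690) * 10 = -607275 / 4048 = -150.02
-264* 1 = -264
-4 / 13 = -0.31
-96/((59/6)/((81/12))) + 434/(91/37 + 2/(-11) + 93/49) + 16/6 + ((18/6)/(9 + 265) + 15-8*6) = 5193976577/673103742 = 7.72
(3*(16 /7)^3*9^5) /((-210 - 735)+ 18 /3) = -241864704 /107359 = -2252.86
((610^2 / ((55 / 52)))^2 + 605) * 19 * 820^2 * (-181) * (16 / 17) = -554071592183437145568000 / 2057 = -269359062801865408637.82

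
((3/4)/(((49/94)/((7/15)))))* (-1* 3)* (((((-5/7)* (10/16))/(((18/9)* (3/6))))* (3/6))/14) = 0.03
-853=-853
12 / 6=2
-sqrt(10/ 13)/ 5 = -sqrt(130)/ 65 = -0.18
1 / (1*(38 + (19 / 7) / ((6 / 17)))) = 42 / 1919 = 0.02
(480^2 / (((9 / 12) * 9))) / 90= 379.26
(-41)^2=1681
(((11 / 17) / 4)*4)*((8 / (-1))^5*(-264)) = 95158272 / 17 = 5597545.41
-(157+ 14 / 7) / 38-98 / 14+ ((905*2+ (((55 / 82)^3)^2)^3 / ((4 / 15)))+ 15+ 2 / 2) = 3875218205245370361327978007802864226349 / 2135319839646001557951702232883789824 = 1814.82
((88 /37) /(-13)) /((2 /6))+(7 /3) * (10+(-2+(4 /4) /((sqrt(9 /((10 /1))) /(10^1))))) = 26144 /1443+70 * sqrt(10) /9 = 42.71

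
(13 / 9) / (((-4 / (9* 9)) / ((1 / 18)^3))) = -13 / 2592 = -0.01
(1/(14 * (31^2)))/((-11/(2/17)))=-1/1257949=-0.00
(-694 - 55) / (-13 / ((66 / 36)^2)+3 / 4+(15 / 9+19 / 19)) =1087548 / 655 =1660.38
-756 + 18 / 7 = -5274 / 7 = -753.43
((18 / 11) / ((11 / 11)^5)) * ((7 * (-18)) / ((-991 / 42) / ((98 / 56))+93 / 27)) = 1000188 / 48697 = 20.54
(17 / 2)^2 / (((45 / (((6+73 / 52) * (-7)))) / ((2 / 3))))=-155771 / 2808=-55.47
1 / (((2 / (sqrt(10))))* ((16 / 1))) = sqrt(10) / 32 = 0.10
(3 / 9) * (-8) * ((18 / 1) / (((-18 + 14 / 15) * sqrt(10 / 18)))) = 27 * sqrt(5) / 16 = 3.77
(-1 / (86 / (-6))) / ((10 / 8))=12 / 215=0.06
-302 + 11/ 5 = -299.80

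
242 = 242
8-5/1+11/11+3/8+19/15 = 677/120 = 5.64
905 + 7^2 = 954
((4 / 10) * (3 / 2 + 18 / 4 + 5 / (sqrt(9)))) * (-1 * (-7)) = 322 / 15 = 21.47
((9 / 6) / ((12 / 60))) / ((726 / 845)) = 4225 / 484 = 8.73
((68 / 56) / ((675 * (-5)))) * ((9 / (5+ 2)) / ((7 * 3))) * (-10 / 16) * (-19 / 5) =-323 / 6174000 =-0.00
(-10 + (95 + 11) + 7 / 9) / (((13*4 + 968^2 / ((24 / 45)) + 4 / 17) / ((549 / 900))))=14807 / 440683200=0.00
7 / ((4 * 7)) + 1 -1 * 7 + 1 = -19 / 4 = -4.75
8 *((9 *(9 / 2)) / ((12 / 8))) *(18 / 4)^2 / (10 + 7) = 4374 / 17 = 257.29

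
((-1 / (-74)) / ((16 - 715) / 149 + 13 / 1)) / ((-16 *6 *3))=-149 / 26384256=-0.00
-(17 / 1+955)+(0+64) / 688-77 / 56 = -334809 / 344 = -973.28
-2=-2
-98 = -98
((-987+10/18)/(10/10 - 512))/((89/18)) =0.39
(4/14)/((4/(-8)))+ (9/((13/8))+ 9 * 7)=6185/91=67.97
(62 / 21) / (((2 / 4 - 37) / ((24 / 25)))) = -992 / 12775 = -0.08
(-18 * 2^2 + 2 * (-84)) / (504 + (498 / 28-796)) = 3360 / 3839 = 0.88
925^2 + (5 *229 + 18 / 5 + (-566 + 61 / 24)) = 102745217 / 120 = 856210.14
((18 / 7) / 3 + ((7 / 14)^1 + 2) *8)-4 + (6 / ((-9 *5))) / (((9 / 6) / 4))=16.50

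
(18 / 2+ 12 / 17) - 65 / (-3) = 1600 / 51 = 31.37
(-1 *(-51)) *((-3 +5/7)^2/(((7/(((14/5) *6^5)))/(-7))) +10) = -203029062/35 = -5800830.34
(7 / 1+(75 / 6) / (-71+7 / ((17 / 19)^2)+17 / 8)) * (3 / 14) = 1.46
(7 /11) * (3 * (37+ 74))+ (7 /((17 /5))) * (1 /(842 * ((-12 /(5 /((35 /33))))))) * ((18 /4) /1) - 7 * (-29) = 522627323 /1259632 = 414.90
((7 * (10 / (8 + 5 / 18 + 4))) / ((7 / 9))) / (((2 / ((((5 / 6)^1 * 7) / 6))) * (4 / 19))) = 29925 / 1768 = 16.93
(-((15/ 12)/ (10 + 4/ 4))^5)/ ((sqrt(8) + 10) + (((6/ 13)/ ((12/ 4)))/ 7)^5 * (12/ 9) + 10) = -5476164162907982507315625/ 5664295358405126941144369682432 + 1095232832207177214403125 * sqrt(2)/ 11328590716810253882288739364864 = -0.00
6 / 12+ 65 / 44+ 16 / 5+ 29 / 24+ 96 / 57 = 202391 / 25080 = 8.07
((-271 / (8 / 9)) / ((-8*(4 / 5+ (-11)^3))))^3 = -2487813875 / 105796971790336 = -0.00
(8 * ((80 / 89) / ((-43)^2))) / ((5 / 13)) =1664 / 164561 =0.01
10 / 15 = 2 / 3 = 0.67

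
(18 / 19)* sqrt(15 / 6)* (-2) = -3.00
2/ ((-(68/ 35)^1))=-35/ 34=-1.03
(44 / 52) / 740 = 11 / 9620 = 0.00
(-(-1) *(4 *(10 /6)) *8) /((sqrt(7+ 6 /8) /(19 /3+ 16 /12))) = 7360 *sqrt(31) /279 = 146.88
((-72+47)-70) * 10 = -950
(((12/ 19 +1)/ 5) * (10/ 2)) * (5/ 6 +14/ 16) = 1271/ 456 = 2.79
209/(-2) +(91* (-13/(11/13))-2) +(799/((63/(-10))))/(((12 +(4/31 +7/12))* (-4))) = -3281778029/2184798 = -1502.10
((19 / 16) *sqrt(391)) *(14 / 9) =133 *sqrt(391) / 72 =36.53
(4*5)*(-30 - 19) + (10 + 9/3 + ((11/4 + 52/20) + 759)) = -4053/20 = -202.65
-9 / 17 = -0.53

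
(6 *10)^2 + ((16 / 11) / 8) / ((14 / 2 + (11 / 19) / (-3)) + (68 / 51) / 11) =2606419 / 724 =3600.03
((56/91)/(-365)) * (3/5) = -24/23725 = -0.00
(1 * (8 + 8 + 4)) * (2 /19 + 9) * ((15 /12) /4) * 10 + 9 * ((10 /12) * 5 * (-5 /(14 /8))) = 122875 /266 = 461.94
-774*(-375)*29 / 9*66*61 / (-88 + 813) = 5193540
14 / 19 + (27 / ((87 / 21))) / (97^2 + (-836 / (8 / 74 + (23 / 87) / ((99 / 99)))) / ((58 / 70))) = 0.74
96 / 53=1.81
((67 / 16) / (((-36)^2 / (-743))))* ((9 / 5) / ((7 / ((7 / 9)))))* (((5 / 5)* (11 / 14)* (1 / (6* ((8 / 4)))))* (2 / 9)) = -547591 / 78382080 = -0.01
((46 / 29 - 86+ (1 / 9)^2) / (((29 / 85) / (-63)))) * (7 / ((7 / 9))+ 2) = 1297605155 / 7569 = 171436.80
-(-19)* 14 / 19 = 14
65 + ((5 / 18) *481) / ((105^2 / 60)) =86957 / 1323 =65.73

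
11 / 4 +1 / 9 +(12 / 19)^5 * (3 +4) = 317743861 / 89139564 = 3.56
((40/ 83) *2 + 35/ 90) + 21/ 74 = 45232/ 27639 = 1.64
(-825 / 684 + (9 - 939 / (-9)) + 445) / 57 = 127025 / 12996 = 9.77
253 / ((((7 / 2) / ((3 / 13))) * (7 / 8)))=19.06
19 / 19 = 1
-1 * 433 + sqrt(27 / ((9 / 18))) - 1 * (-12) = -421 + 3 * sqrt(6) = -413.65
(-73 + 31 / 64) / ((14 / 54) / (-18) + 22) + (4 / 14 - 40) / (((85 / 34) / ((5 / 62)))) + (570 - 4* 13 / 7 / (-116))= 1216754681361 / 2151702560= 565.48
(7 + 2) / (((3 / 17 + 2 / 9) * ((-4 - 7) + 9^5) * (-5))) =-1377 / 18006590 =-0.00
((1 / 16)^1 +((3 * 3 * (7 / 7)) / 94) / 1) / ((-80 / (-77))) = 9163 / 60160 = 0.15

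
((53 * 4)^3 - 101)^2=90783298512729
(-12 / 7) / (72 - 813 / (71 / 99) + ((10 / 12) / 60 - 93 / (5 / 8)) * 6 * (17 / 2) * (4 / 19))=485640 / 753300037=0.00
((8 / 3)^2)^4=16777216 / 6561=2557.11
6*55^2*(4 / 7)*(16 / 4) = 290400 / 7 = 41485.71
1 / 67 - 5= -334 / 67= -4.99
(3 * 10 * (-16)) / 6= -80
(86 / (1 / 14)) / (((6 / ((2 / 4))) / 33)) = 3311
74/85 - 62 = -5196/85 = -61.13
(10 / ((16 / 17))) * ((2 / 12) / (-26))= -85 / 1248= -0.07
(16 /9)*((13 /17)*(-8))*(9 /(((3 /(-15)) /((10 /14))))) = 41600 /119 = 349.58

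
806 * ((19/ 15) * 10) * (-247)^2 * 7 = 13080085564/ 3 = 4360028521.33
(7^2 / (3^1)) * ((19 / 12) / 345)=931 / 12420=0.07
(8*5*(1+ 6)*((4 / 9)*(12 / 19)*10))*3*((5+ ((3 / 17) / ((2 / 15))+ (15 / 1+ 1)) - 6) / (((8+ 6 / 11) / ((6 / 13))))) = 410256000 / 197353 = 2078.79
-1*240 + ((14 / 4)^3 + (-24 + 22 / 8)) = -1747 / 8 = -218.38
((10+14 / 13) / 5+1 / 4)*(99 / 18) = 7051 / 520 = 13.56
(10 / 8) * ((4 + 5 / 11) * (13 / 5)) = 637 / 44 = 14.48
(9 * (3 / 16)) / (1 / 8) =27 / 2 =13.50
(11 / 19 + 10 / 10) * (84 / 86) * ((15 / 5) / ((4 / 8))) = 7560 / 817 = 9.25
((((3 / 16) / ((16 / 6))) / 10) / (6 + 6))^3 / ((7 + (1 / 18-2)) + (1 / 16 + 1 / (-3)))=243 / 5779750912000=0.00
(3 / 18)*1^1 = 1 / 6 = 0.17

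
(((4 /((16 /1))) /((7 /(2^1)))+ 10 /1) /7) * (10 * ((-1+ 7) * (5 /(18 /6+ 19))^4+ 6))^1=496773315 /5739272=86.56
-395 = -395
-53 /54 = -0.98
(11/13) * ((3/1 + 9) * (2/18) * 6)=6.77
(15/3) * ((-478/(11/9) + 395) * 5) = 1075/11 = 97.73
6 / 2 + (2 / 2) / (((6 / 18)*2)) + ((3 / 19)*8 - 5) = 29 / 38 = 0.76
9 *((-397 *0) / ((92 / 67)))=0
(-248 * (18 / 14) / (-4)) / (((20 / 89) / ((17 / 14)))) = 422127 / 980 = 430.74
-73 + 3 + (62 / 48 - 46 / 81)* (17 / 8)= -354907 / 5184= -68.46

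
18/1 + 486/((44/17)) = 4527/22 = 205.77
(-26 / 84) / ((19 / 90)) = -195 / 133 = -1.47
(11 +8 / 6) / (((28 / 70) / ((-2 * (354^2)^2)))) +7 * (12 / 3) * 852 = -968419467264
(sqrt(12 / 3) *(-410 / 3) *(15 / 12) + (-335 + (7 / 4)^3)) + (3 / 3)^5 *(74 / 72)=-386081 / 576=-670.28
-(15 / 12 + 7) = -33 / 4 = -8.25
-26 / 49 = -0.53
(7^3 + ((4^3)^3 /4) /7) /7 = 67937 /49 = 1386.47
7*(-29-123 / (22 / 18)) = -9982 / 11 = -907.45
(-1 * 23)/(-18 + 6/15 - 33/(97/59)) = 11155/18271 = 0.61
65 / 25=13 / 5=2.60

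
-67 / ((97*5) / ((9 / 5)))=-603 / 2425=-0.25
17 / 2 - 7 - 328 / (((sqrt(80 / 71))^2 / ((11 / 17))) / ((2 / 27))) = -57157 / 4590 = -12.45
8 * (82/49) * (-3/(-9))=656/147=4.46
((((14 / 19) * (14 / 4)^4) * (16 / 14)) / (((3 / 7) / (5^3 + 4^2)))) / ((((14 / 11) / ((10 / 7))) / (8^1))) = 373328.42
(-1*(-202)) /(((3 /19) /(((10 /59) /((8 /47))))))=450965 /354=1273.91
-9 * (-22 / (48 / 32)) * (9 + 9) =2376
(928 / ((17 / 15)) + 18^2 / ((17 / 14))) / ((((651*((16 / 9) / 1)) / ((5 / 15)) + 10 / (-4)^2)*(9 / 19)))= 935104 / 1416831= 0.66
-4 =-4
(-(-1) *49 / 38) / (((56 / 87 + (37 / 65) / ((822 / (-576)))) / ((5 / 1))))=189810075 / 7206928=26.34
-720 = -720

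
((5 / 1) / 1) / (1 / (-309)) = -1545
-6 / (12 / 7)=-7 / 2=-3.50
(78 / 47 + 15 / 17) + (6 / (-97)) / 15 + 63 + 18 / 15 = 5172380 / 77503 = 66.74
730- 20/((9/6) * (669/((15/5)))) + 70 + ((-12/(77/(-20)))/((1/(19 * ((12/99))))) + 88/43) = 19715830304/24365649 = 809.16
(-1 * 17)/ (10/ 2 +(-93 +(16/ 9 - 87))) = 153/ 1559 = 0.10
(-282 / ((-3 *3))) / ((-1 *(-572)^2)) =-47 / 490776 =-0.00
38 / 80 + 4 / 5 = 51 / 40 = 1.28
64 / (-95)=-64 / 95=-0.67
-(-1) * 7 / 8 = 7 / 8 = 0.88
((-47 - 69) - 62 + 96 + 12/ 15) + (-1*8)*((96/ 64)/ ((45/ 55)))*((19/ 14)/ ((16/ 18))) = -14503/ 140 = -103.59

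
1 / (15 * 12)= 0.01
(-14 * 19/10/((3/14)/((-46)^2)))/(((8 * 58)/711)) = -116722263/290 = -402490.56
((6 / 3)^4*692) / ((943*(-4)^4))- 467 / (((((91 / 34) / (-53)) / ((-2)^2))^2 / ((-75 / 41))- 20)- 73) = 6926726511599533 / 1366928689934012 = 5.07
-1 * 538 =-538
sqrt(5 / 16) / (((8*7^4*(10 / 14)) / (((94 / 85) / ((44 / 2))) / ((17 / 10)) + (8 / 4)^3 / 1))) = 12763*sqrt(5) / 87231760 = 0.00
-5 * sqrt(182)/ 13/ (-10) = sqrt(182)/ 26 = 0.52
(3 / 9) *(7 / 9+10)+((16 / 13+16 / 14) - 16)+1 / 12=-9.95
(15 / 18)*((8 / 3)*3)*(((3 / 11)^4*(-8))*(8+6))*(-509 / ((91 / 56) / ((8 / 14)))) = 140728320 / 190333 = 739.38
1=1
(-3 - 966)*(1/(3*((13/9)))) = -2907/13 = -223.62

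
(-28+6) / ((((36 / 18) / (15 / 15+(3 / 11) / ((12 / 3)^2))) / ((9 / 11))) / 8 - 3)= 8.15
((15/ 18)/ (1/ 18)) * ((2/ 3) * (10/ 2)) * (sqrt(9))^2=450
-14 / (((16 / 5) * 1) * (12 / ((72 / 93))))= -0.28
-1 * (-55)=55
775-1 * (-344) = 1119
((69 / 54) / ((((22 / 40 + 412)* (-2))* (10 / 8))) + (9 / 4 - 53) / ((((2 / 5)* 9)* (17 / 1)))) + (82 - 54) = 91463665 / 3366408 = 27.17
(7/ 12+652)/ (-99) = -7831/ 1188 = -6.59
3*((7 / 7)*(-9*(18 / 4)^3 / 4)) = -19683 / 32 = -615.09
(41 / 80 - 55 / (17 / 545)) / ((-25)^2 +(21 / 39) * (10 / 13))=-405144207 / 143745200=-2.82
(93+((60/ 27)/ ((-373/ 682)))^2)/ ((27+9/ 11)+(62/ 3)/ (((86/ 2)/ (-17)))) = 583733252861/ 104730746040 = 5.57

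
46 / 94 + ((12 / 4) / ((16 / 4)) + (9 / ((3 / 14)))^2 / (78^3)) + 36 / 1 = 46148197 / 1239108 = 37.24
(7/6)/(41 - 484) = -0.00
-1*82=-82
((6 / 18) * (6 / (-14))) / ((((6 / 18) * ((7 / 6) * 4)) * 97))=-9 / 9506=-0.00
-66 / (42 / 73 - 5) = 4818 / 323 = 14.92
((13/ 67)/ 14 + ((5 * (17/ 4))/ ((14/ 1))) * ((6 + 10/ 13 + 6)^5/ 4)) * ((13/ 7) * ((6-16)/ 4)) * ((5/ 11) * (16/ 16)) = -160234563394925/ 589384796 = -271867.49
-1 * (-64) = 64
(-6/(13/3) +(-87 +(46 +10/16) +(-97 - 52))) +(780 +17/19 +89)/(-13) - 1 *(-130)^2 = -33903565/1976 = -17157.67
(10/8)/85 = 1/68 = 0.01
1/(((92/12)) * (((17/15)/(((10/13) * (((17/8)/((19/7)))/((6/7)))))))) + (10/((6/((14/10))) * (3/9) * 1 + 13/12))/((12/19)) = 61221265/9589528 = 6.38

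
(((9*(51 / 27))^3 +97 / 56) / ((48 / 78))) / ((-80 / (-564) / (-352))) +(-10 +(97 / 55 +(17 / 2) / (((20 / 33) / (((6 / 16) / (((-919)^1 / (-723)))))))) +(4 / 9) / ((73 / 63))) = -32761528489968059 / 1653023680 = -19819152.55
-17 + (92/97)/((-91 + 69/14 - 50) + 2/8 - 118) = -509653/29973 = -17.00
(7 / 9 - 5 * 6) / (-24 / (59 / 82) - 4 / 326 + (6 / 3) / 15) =0.88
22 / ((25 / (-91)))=-2002 / 25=-80.08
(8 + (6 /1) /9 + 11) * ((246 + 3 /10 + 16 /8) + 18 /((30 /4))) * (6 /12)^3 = 147913 /240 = 616.30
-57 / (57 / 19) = -19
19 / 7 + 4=6.71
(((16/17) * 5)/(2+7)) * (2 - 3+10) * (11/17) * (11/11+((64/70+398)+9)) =2518912/2023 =1245.14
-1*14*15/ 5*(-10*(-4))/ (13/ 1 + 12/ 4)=-105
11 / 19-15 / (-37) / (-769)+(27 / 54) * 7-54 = -53975911 / 1081214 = -49.92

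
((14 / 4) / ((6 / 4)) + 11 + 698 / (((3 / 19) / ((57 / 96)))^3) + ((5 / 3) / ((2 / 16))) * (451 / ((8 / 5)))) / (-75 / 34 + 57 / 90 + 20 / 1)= 1537435554265 / 692895744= 2218.86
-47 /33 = -1.42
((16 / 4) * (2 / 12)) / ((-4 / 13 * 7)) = -13 / 42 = -0.31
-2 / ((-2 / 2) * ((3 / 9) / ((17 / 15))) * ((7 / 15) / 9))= 918 / 7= 131.14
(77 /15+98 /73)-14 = -8239 /1095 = -7.52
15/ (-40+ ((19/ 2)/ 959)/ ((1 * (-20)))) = -191800/ 511473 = -0.37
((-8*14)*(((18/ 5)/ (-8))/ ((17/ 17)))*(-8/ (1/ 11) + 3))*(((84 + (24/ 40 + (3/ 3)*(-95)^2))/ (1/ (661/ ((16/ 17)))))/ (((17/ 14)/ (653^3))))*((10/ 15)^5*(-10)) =223462830265308516736/ 27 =8276401120937352471.70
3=3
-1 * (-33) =33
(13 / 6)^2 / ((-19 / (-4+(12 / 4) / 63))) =14027 / 14364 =0.98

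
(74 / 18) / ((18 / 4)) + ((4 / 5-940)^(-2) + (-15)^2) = 403537162409 / 1786245696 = 225.91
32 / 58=16 / 29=0.55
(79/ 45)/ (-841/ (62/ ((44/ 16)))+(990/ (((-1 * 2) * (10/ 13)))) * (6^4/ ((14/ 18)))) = -137144/ 83767463505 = -0.00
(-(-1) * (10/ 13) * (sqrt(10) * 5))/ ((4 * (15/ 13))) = 5 * sqrt(10)/ 6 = 2.64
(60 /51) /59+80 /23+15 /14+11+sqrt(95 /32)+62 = sqrt(190) /8+25052353 /322966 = 79.29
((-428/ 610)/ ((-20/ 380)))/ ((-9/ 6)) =-8132/ 915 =-8.89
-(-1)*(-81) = -81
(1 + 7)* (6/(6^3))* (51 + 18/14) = 244/21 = 11.62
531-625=-94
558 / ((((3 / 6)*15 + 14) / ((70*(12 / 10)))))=93744 / 43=2180.09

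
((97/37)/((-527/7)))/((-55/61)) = 41419/1072445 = 0.04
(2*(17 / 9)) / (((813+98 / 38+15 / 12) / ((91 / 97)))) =235144 / 54194967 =0.00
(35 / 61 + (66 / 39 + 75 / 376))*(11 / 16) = 8086617 / 4770688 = 1.70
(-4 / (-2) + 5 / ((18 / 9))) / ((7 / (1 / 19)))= 9 / 266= 0.03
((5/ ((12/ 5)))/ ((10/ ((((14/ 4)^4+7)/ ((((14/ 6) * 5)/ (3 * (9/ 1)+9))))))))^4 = 108980258088321/ 1048576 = 103931673.13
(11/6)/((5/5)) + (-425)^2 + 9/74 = 20049592/111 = 180626.95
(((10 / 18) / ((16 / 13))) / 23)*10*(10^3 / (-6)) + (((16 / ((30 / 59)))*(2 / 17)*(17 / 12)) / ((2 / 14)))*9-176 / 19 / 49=1720008569 / 5781510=297.50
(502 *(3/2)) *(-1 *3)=-2259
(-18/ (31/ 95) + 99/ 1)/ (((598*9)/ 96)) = 7248/ 9269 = 0.78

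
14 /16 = 0.88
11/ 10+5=61/ 10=6.10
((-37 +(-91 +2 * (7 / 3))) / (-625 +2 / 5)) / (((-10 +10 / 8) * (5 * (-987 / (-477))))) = -0.00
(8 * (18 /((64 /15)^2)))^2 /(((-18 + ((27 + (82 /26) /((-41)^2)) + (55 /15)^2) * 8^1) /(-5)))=-98353490625 /96064110592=-1.02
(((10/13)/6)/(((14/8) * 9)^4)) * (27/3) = 1280/68262831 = 0.00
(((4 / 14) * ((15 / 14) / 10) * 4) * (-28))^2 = 576 / 49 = 11.76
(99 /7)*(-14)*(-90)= 17820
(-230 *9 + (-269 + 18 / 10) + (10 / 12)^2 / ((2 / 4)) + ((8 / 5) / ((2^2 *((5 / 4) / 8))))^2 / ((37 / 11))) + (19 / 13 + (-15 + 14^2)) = -11641769771 / 5411250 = -2151.40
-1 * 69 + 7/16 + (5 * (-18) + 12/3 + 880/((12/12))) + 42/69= 267185/368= 726.05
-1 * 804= -804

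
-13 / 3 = -4.33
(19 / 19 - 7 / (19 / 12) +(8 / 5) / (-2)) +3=-116 / 95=-1.22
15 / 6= 5 / 2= 2.50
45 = 45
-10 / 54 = -5 / 27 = -0.19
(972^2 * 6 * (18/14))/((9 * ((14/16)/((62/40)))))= 351459648/245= 1434529.18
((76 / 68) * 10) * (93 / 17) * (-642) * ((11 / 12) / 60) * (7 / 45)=-4852771 / 52020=-93.29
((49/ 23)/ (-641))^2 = 2401/ 217356049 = 0.00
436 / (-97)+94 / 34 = -2853 / 1649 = -1.73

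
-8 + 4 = -4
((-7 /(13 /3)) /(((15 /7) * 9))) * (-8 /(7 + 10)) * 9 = 0.35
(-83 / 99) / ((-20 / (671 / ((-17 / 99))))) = -55693 / 340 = -163.80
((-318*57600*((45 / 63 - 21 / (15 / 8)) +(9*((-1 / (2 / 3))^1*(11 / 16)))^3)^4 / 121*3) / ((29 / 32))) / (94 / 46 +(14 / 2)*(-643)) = 24510521684092000958006771582207648580033 / 511226920287090575723724800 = 47944505094386.63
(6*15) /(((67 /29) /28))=1090.75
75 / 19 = 3.95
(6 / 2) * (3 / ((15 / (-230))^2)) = 2116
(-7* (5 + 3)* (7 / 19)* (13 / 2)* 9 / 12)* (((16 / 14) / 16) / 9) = -0.80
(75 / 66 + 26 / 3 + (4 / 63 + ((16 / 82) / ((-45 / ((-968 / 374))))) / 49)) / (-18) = -111203123 / 202868820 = -0.55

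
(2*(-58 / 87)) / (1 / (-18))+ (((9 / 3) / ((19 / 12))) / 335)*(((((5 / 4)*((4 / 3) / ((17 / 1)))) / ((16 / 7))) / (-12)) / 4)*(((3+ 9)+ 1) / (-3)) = 99721819 / 4155072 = 24.00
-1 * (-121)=121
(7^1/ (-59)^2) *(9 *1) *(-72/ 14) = -0.09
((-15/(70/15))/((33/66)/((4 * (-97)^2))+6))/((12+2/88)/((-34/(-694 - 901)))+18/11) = -2533655520/2675212396493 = -0.00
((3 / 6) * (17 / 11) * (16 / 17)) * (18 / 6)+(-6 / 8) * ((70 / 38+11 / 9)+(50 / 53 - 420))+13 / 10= 52417919 / 166155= 315.48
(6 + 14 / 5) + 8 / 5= 52 / 5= 10.40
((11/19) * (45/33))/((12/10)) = 25/38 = 0.66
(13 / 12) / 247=1 / 228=0.00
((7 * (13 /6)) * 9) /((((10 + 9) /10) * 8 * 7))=195 /152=1.28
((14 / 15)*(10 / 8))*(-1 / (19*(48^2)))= -7 / 262656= -0.00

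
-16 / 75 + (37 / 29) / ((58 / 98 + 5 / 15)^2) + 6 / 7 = 601052617 / 281601600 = 2.13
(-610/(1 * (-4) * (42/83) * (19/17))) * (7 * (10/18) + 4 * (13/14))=206140045/100548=2050.17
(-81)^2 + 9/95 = 623304/95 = 6561.09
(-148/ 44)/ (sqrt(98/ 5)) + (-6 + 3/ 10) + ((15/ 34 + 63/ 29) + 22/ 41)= -257698/ 101065 - 37* sqrt(10)/ 154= -3.31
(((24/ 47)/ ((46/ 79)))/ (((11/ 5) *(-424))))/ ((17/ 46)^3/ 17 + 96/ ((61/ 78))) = -152955060/ 19971755827397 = -0.00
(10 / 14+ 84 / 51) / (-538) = -281 / 64022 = -0.00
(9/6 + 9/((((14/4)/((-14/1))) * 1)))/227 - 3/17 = -2535/7718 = -0.33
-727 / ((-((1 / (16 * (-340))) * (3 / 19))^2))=7766751539200 / 9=862972393244.44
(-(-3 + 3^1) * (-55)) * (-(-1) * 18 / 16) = 0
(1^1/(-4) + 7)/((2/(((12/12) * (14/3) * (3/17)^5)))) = 15309/5679428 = 0.00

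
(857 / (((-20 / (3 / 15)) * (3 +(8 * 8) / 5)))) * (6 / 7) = -2571 / 5530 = -0.46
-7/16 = -0.44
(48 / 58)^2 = 576 / 841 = 0.68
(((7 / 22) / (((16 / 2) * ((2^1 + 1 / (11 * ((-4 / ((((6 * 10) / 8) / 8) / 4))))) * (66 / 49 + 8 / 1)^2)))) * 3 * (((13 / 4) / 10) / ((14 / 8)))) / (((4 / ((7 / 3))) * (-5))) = -218491 / 14728054850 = -0.00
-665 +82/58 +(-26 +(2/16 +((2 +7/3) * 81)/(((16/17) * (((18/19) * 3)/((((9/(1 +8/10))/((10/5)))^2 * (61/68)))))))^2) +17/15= 61662033143947/114032640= 540740.21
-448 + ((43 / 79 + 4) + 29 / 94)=-443.15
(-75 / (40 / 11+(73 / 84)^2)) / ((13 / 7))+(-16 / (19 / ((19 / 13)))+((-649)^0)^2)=-41770977 / 4431167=-9.43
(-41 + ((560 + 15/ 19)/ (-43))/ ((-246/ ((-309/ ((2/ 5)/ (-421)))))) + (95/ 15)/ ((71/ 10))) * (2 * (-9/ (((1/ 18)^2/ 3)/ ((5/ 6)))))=-596468085817815/ 2378287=-250797353.65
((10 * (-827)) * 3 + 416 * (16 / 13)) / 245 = -24298 / 245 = -99.18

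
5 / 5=1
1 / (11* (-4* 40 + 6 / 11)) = -1 / 1754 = -0.00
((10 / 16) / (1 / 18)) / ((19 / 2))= 45 / 38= 1.18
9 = 9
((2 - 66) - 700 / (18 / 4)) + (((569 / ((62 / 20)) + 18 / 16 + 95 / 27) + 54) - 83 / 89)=12934229 / 595944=21.70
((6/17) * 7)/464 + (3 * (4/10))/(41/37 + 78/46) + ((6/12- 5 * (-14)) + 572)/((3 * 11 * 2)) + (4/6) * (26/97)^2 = 74625713854579/7304740002120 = 10.22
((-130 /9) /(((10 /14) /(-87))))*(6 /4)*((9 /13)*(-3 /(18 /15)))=-9135 /2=-4567.50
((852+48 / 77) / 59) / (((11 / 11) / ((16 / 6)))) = 175072 / 4543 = 38.54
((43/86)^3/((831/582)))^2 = 9409/1227664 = 0.01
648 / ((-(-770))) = 324 / 385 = 0.84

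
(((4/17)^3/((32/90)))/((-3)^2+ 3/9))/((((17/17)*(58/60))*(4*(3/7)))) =675/284954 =0.00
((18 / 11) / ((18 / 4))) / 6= 2 / 33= 0.06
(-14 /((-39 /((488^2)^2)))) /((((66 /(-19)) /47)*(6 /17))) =-3013337058400256 /3861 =-780455078580.74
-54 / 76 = -27 / 38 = -0.71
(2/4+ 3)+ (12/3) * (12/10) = 8.30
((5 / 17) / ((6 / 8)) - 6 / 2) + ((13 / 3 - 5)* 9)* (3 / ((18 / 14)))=-16.61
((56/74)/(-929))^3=-21952/40611807053117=-0.00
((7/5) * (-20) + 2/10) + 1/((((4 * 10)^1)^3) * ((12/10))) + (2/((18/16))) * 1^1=-26.02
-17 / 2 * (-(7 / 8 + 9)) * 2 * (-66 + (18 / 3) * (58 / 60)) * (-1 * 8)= 404243 / 5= 80848.60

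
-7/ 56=-1/ 8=-0.12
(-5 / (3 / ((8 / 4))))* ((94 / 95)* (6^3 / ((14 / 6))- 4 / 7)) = -17296 / 57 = -303.44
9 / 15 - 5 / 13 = 14 / 65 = 0.22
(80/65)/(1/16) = 256/13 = 19.69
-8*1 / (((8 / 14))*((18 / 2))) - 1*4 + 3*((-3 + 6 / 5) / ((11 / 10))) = -1036 / 99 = -10.46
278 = 278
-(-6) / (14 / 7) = 3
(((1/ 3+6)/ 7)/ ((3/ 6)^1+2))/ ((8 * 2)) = 19/ 840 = 0.02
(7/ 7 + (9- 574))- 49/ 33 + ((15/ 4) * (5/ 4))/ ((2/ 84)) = -97313/ 264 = -368.61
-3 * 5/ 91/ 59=-15/ 5369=-0.00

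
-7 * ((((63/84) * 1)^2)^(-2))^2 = -458752/6561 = -69.92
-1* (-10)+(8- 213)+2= -193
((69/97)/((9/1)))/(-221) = -23/64311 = -0.00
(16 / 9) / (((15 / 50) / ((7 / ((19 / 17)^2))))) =323680 / 9747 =33.21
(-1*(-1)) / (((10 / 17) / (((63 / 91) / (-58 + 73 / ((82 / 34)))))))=-2091 / 49270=-0.04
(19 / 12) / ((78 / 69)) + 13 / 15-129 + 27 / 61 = -4005921 / 31720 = -126.29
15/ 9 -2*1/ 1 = -1/ 3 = -0.33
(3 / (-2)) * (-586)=879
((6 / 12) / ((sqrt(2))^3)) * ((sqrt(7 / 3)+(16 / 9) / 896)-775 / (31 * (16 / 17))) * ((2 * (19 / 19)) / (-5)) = sqrt(2) * (26773-336 * sqrt(21)) / 20160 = 1.77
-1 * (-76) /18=38 /9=4.22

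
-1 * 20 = -20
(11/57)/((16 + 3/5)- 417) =-5/10374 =-0.00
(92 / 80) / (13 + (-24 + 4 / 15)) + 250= 6997 / 28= 249.89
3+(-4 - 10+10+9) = 8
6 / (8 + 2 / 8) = 8 / 11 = 0.73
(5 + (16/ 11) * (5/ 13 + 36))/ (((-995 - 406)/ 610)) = -25.22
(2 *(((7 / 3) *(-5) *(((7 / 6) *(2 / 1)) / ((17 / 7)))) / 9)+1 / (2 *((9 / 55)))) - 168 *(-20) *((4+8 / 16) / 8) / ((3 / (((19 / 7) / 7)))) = 4720225 / 19278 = 244.85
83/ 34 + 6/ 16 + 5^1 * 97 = 66343/ 136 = 487.82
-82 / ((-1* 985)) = 82 / 985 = 0.08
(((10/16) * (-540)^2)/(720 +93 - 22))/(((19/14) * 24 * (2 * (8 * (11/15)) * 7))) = 455625/5290208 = 0.09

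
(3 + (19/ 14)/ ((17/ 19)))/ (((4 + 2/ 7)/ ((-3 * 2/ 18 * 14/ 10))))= -301/ 612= -0.49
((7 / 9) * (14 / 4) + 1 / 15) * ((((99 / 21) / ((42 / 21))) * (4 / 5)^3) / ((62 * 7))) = 22088 / 2848125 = 0.01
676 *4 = 2704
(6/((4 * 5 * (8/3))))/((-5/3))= -27/400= -0.07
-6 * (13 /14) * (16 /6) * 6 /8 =-78 /7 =-11.14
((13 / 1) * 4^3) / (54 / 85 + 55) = 70720 / 4729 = 14.95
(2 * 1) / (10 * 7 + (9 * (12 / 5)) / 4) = 10 / 377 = 0.03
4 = 4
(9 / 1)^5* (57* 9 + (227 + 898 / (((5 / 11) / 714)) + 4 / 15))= 83336955948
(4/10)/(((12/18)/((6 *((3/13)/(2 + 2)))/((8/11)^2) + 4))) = 4647/1664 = 2.79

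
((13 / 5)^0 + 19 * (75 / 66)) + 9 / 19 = 9641 / 418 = 23.06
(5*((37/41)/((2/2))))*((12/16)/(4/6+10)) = 0.32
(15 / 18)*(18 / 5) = 3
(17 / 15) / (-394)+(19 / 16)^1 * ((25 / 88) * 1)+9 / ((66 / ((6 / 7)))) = 1195069 / 2647680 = 0.45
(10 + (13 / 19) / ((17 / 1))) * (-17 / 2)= -3243 / 38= -85.34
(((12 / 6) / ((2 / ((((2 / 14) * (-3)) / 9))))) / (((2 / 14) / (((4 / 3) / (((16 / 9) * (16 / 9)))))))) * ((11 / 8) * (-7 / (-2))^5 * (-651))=1083194343 / 16384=66112.94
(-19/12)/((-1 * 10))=0.16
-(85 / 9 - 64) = 54.56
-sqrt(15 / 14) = -sqrt(210) / 14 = -1.04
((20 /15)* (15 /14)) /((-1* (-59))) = 0.02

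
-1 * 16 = -16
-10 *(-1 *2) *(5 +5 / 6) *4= 1400 / 3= 466.67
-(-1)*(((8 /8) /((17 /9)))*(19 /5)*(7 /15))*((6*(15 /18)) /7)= 0.67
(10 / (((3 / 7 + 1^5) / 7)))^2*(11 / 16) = 26411 / 16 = 1650.69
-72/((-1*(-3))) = -24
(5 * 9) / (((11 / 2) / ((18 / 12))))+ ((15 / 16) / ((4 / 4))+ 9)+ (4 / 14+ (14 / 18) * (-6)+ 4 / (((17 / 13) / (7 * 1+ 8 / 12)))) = 2593721 / 62832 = 41.28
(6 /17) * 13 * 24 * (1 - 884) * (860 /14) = -5972938.49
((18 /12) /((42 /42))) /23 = 3 /46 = 0.07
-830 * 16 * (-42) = 557760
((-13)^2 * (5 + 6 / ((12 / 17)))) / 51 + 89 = 4547 / 34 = 133.74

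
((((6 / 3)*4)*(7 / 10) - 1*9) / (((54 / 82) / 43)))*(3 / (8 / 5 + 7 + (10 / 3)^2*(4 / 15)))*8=-719304 / 1561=-460.80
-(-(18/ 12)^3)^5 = 14348907/ 32768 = 437.89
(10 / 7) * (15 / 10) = 15 / 7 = 2.14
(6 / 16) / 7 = 3 / 56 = 0.05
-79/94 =-0.84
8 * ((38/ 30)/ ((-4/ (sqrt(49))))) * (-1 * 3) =266/ 5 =53.20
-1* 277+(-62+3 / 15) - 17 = -355.80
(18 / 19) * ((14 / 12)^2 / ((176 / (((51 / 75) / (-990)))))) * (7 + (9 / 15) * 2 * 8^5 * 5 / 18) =-27313237 / 496584000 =-0.06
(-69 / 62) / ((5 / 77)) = -5313 / 310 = -17.14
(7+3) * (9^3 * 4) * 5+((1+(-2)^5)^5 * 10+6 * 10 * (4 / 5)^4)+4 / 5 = -35768210578 / 125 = -286145684.62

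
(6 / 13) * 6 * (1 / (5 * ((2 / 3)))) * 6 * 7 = 2268 / 65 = 34.89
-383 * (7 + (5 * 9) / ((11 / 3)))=-7381.45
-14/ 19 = -0.74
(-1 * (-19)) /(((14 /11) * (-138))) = -209 /1932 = -0.11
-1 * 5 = -5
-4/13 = -0.31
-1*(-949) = 949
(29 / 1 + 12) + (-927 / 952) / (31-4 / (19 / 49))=5107321 / 124712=40.95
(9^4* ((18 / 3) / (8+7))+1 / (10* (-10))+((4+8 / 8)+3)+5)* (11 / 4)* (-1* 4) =-2901129 / 100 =-29011.29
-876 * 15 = -13140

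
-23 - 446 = -469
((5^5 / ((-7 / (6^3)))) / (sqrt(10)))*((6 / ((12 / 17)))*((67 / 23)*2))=-76882500*sqrt(10) / 161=-1510085.79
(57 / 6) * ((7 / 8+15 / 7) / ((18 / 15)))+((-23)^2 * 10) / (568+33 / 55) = 63418765 / 1910496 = 33.19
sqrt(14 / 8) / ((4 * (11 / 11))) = sqrt(7) / 8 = 0.33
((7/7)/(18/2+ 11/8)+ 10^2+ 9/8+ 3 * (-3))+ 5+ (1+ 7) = 69867/664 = 105.22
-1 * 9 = -9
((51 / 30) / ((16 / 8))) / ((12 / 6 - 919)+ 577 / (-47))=-799 / 873520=-0.00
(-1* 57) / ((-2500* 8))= 57 / 20000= 0.00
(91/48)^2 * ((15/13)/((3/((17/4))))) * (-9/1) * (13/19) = -703885/19456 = -36.18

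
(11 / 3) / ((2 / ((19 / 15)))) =209 / 90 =2.32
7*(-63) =-441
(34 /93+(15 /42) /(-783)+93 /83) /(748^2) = 41902169 /15780936767904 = 0.00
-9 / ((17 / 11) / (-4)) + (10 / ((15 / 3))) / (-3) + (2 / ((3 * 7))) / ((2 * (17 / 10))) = 2696 / 119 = 22.66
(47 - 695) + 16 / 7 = -4520 / 7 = -645.71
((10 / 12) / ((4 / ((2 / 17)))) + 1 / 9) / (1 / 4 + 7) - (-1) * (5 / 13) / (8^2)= 91241 / 3691584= 0.02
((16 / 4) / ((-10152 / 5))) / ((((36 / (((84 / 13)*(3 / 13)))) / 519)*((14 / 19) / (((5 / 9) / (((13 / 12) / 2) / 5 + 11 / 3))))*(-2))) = 410875 / 97150833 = 0.00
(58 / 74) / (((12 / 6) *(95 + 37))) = 29 / 9768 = 0.00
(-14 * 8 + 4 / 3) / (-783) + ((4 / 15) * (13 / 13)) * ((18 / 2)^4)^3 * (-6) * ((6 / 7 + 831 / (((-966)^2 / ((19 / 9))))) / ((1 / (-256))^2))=-25439861723426541.44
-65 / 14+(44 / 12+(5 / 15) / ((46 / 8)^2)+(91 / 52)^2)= 124207 / 59248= 2.10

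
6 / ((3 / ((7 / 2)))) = 7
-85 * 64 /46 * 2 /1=-5440 /23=-236.52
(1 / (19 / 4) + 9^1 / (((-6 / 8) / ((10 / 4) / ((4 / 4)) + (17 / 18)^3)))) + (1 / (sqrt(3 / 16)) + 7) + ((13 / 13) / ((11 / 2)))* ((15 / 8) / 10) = -13352689 / 406296 + 4* sqrt(3) / 3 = -30.56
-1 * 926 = -926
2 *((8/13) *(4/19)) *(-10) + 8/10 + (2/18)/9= -177937/100035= -1.78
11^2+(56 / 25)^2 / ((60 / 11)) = 1142999 / 9375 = 121.92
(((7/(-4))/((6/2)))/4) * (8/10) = -7/60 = -0.12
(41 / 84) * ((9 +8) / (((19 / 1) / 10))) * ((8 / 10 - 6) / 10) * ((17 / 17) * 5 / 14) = -9061 / 11172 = -0.81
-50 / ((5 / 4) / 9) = -360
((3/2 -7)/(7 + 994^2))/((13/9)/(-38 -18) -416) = 396/29595698873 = 0.00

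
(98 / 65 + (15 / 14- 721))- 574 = -1176103 / 910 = -1292.42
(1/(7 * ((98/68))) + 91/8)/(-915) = -2099/167384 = -0.01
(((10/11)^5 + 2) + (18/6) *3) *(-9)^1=-16844049/161051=-104.59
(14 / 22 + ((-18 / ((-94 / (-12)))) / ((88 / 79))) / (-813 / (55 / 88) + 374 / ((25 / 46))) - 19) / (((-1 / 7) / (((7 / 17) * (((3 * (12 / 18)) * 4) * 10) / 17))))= 1850334710 / 7429901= 249.04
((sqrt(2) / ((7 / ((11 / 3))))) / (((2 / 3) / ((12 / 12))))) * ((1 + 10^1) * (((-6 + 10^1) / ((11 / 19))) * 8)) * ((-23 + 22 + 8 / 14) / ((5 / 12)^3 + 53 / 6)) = -1575936 * sqrt(2) / 68551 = -32.51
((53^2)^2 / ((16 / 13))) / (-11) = -102576253 / 176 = -582819.62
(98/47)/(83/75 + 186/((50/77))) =3675/506801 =0.01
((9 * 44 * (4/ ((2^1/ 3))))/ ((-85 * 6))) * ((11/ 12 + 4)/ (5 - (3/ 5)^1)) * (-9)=1593/ 34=46.85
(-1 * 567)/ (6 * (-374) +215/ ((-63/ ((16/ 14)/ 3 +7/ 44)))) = 33006204/ 130735013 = 0.25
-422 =-422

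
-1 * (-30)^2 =-900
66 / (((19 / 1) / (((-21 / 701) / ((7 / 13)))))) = -2574 / 13319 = -0.19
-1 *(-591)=591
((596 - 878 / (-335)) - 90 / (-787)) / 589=157853556 / 155286905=1.02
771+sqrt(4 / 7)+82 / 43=773.66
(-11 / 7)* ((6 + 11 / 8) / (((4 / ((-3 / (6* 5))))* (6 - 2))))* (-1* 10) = -649 / 896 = -0.72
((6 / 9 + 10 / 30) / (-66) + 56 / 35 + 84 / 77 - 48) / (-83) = 14957 / 27390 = 0.55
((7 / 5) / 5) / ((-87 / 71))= -497 / 2175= -0.23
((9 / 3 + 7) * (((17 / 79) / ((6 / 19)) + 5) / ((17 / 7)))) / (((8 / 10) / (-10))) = -2356375 / 8058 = -292.43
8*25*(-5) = -1000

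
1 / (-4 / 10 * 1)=-5 / 2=-2.50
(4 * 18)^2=5184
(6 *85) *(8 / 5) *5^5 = 2550000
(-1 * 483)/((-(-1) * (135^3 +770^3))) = -483/458993375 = -0.00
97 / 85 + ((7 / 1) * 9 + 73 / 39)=218833 / 3315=66.01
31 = 31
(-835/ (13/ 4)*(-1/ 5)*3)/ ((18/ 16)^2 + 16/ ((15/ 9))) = 213760/ 15067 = 14.19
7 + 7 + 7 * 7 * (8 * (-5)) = -1946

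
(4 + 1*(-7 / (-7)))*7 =35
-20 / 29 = -0.69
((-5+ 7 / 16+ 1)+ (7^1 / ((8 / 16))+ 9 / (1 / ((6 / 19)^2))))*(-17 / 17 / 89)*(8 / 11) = -65471 / 706838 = -0.09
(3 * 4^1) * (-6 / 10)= -36 / 5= -7.20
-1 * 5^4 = -625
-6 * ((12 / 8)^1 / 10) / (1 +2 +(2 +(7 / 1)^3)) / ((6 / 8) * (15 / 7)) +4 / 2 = 8693 / 4350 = 2.00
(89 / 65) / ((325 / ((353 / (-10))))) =-31417 / 211250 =-0.15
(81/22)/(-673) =-81/14806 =-0.01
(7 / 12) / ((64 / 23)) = 0.21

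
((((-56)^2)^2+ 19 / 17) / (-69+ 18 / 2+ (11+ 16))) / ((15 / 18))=-357618.08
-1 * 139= -139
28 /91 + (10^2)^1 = 1304 /13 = 100.31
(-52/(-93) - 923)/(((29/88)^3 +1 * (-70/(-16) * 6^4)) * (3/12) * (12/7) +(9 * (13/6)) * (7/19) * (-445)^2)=-7775371315712/12012208401251529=-0.00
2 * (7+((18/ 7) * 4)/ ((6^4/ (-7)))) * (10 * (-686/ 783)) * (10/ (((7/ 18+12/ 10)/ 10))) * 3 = -857500000/ 37323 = -22975.11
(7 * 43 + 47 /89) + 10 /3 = 81398 /267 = 304.86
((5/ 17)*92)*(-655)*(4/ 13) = -1205200/ 221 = -5453.39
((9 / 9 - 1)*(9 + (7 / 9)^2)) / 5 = 0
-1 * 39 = -39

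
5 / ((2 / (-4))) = -10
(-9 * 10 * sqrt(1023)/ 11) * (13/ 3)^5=-3712930 * sqrt(1023)/ 297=-399850.95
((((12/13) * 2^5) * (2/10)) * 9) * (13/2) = 345.60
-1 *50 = -50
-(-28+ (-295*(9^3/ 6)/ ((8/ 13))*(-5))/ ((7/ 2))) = -83177.80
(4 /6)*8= 16 /3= 5.33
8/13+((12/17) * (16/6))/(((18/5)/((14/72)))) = 12836/17901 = 0.72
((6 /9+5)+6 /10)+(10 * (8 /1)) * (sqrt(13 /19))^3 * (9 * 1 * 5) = 94 /15+46800 * sqrt(247) /361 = 2043.72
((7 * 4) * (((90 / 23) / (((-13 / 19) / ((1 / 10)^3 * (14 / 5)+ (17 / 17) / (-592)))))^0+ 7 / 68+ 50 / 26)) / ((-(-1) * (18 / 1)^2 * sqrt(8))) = 18725 * sqrt(2) / 286416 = 0.09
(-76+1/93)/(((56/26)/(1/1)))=-91871/2604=-35.28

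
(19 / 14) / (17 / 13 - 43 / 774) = 2223 / 2051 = 1.08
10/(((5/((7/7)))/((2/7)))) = 0.57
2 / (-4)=-1 / 2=-0.50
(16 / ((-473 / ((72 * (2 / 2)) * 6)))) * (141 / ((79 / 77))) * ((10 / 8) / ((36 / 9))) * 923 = -1967762160 / 3397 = -579264.69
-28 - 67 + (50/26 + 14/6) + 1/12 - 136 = -35359/156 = -226.66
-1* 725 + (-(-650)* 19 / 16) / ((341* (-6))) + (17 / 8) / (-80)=-474936391 / 654720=-725.40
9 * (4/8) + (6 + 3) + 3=33/2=16.50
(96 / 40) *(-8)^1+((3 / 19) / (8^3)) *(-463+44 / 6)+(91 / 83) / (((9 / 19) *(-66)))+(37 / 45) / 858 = -6711080401 / 346384896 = -19.37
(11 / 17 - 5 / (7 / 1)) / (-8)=1 / 119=0.01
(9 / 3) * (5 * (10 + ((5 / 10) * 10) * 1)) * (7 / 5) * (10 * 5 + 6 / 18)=15855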